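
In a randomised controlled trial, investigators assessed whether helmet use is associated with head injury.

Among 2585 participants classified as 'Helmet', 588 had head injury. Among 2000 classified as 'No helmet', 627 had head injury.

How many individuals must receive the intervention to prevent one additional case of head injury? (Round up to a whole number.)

Risk in treated group = 588/2585 = 0.22747; risk in control = 627/2000 = 0.31350.
Absolute risk reduction = 0.31350 − 0.22747 = 0.08603
NNT = 1 / ARR = 1 / 0.08603 = 11.623 → round up → 12

12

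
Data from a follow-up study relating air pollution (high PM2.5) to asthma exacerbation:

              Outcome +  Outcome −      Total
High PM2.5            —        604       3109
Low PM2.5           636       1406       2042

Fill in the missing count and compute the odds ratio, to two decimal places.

The missing cell is in the exposed row: 3109 − 604 = 2505.
So a = 2505, b = 604, c = 636, d = 1406.
OR = (a·d)/(b·c) = (2505 × 1406) / (604 × 636) = 3522030 / 384144 = 9.16851

9.17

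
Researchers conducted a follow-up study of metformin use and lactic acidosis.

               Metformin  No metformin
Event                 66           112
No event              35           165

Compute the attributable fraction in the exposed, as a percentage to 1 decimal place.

38.1

Reading the table with exposure as columns: a = 66 (Metformin, case), b = 35 (Metformin, non-case), c = 112 (No metformin, case), d = 165.
Risk in exposed = 66/101 = 0.65347; risk in unexposed = 112/277 = 0.40433.
RR = 0.65347/0.40433 = 1.61616
AR% = (RR − 1)/RR × 100 = (1.61616 − 1)/1.61616 × 100 = 38.1249%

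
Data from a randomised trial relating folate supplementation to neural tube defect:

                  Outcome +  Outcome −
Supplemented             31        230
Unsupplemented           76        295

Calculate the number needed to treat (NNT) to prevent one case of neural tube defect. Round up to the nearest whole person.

12

Risk in treated group = 31/261 = 0.11877; risk in control = 76/371 = 0.20485.
Absolute risk reduction = 0.20485 − 0.11877 = 0.08608
NNT = 1 / ARR = 1 / 0.08608 = 11.617 → round up → 12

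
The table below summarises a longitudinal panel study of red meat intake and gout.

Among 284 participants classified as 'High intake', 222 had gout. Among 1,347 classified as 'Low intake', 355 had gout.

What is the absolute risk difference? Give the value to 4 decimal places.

0.5181

From the description: a = 222, b = 62, c = 355, d = 992.
Risk in exposed = 222/284 = 0.781690; risk in unexposed = 355/1347 = 0.263549.
Risk difference = 0.781690 − 0.263549 = 0.518142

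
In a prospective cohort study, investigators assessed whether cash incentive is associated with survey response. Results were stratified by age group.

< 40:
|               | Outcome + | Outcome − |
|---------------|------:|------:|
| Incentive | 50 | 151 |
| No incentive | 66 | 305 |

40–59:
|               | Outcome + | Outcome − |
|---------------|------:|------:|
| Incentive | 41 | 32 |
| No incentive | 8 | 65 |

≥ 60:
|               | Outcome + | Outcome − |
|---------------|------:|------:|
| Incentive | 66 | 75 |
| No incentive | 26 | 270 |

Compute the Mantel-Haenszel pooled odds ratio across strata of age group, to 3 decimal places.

OR_MH = Σ(aᵢdᵢ/nᵢ) / Σ(bᵢcᵢ/nᵢ), where nᵢ is the stratum total.
Stratum 1 (< 40): n = 572; a·d/n = 50·305/572 = 26.6608; b·c/n = 151·66/572 = 17.4231
Stratum 2 (40–59): n = 146; a·d/n = 41·65/146 = 18.2534; b·c/n = 32·8/146 = 1.7534
Stratum 3 (≥ 60): n = 437; a·d/n = 66·270/437 = 40.7780; b·c/n = 75·26/437 = 4.4622
OR_MH = (26.6608 + 18.2534 + 40.7780) / (17.4231 + 1.7534 + 4.4622) = 85.6923 / 23.6387 = 3.62508

3.625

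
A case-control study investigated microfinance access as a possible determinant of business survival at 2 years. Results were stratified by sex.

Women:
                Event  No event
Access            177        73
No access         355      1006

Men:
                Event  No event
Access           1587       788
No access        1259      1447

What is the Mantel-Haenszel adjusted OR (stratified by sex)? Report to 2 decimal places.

OR_MH = Σ(aᵢdᵢ/nᵢ) / Σ(bᵢcᵢ/nᵢ), where nᵢ is the stratum total.
Stratum 1 (Women): n = 1611; a·d/n = 177·1006/1611 = 110.5289; b·c/n = 73·355/1611 = 16.0863
Stratum 2 (Men): n = 5081; a·d/n = 1587·1447/5081 = 451.9561; b·c/n = 788·1259/5081 = 195.2553
OR_MH = (110.5289 + 451.9561) / (16.0863 + 195.2553) = 562.4850 / 211.3415 = 2.66150

2.66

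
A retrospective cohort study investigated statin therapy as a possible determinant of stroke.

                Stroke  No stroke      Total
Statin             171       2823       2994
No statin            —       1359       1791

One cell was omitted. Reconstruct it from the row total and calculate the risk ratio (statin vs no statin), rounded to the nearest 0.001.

0.237

The missing cell is in the unexposed row: 1791 − 1359 = 432.
So a = 171, b = 2823, c = 432, d = 1359.
RR = [a/(a+b)] / [c/(c+d)] = (171/2994) / (432/1791) = 0.05711/0.24121 = 0.23679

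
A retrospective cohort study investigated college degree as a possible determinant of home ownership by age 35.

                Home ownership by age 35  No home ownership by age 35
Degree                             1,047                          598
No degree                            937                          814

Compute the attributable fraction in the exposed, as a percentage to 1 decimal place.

Cells: a = 1047, b = 598, c = 937, d = 814.
Risk in exposed = 1047/1645 = 0.63647; risk in unexposed = 937/1751 = 0.53512.
RR = 0.63647/0.53512 = 1.18940
AR% = (RR − 1)/RR × 100 = (1.18940 − 1)/1.18940 × 100 = 15.9239%

15.9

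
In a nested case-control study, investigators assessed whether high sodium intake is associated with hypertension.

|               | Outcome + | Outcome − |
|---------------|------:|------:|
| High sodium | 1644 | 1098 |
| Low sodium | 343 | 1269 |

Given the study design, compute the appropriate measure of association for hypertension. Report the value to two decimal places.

5.54

Cells: a = 1644, b = 1098, c = 343, d = 1269.
This is a nested case-control study: participants were sampled on outcome status, so risks in the source population cannot be estimated directly — relative risk is not valid here. The odds ratio is the appropriate measure.
OR = (a·d)/(b·c) = (1644 × 1269) / (1098 × 343) = 2086236 / 376614 = 5.53945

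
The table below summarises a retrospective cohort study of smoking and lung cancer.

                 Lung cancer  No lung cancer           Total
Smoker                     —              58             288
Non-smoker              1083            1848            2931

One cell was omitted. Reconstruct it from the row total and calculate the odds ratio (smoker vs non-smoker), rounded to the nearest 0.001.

6.767

The missing cell is in the exposed row: 288 − 58 = 230.
So a = 230, b = 58, c = 1083, d = 1848.
OR = (a·d)/(b·c) = (230 × 1848) / (58 × 1083) = 425040 / 62814 = 6.76664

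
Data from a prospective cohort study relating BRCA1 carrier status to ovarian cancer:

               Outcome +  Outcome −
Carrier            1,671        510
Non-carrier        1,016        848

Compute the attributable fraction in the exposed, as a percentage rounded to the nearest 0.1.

Cells: a = 1671, b = 510, c = 1016, d = 848.
Risk in exposed = 1671/2181 = 0.76616; risk in unexposed = 1016/1864 = 0.54506.
RR = 0.76616/0.54506 = 1.40564
AR% = (RR − 1)/RR × 100 = (1.40564 − 1)/1.40564 × 100 = 28.8578%

28.9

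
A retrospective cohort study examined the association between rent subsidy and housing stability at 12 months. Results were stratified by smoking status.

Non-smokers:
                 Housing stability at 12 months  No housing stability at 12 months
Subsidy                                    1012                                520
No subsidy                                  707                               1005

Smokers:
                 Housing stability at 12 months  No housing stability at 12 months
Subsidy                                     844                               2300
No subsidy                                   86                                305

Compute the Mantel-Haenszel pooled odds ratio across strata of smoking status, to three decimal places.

2.282

OR_MH = Σ(aᵢdᵢ/nᵢ) / Σ(bᵢcᵢ/nᵢ), where nᵢ is the stratum total.
Stratum 1 (Non-smokers): n = 3244; a·d/n = 1012·1005/3244 = 313.5203; b·c/n = 520·707/3244 = 113.3292
Stratum 2 (Smokers): n = 3535; a·d/n = 844·305/3535 = 72.8204; b·c/n = 2300·86/3535 = 55.9547
OR_MH = (313.5203 + 72.8204) / (113.3292 + 55.9547) = 386.3407 / 169.2840 = 2.28221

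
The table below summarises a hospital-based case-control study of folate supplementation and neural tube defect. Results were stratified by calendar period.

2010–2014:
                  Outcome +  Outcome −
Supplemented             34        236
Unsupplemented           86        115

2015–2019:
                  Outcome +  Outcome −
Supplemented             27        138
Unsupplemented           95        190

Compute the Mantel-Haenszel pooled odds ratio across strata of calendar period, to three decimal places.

0.273

OR_MH = Σ(aᵢdᵢ/nᵢ) / Σ(bᵢcᵢ/nᵢ), where nᵢ is the stratum total.
Stratum 1 (2010–2014): n = 471; a·d/n = 34·115/471 = 8.3015; b·c/n = 236·86/471 = 43.0913
Stratum 2 (2015–2019): n = 450; a·d/n = 27·190/450 = 11.4000; b·c/n = 138·95/450 = 29.1333
OR_MH = (8.3015 + 11.4000) / (43.0913 + 29.1333) = 19.7015 / 72.2246 = 0.27278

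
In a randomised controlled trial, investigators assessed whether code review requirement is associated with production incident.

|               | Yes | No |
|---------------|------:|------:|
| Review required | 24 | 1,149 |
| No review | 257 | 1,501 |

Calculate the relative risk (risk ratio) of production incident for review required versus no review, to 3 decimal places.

Cells: a = 24, b = 1149, c = 257, d = 1501.
Risk in exposed = 24/1173 = 0.02046; risk in unexposed = 257/1758 = 0.14619.
RR = 0.02046 / 0.14619 = 0.13996
The risk is 86% lower among the exposed than among the unexposed.

0.140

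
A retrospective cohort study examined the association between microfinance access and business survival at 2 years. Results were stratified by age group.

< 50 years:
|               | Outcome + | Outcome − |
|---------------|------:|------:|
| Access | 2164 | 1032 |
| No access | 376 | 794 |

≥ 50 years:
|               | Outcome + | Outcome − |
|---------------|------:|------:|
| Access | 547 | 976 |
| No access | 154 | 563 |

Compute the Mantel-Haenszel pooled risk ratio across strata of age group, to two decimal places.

1.99

RR_MH = Σ(aᵢ·n₀ᵢ/nᵢ) / Σ(cᵢ·n₁ᵢ/nᵢ), with n₁ᵢ = aᵢ+bᵢ (exposed), n₀ᵢ = cᵢ+dᵢ (unexposed), nᵢ = n₁ᵢ+n₀ᵢ.
Stratum 1 (< 50 years): n₁ = 3196, n₀ = 1170, n = 4366; a·n₀/n = 2164·1170/4366 = 579.9084; c·n₁/n = 376·3196/4366 = 275.2396
Stratum 2 (≥ 50 years): n₁ = 1523, n₀ = 717, n = 2240; a·n₀/n = 547·717/2240 = 175.0888; c·n₁/n = 154·1523/2240 = 104.7062
RR_MH = (579.9084 + 175.0888) / (275.2396 + 104.7062) = 754.9972 / 379.9458 = 1.98712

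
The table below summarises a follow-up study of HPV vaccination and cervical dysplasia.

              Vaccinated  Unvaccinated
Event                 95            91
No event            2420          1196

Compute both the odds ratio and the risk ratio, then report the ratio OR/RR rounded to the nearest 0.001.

0.966

Reading the table with exposure as columns: a = 95 (Vaccinated, case), b = 2420 (Vaccinated, non-case), c = 91 (Unvaccinated, case), d = 1196.
OR = (95·1196)/(2420·91) = 113620/220220 = 0.51594
Risk in exposed = 95/2515 = 0.03777; risk in unexposed = 91/1287 = 0.07071; RR = 0.53422
OR/RR = 0.51594 / 0.53422 = 0.96577
The outcome is rare in both groups, so OR ≈ RR (ratio near 1).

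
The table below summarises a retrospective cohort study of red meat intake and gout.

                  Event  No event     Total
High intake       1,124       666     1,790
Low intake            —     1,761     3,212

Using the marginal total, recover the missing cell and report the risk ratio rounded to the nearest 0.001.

The missing cell is in the unexposed row: 3212 − 1761 = 1451.
So a = 1124, b = 666, c = 1451, d = 1761.
RR = [a/(a+b)] / [c/(c+d)] = (1124/1790) / (1451/3212) = 0.62793/0.45174 = 1.39002

1.390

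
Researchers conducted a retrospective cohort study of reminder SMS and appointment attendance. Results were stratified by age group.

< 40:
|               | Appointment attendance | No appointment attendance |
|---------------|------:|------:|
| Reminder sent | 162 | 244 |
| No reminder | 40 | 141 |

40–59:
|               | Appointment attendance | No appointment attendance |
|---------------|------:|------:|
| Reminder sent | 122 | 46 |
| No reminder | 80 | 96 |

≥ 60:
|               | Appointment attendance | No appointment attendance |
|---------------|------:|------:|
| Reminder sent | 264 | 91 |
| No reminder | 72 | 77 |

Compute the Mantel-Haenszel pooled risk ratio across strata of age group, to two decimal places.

RR_MH = Σ(aᵢ·n₀ᵢ/nᵢ) / Σ(cᵢ·n₁ᵢ/nᵢ), with n₁ᵢ = aᵢ+bᵢ (exposed), n₀ᵢ = cᵢ+dᵢ (unexposed), nᵢ = n₁ᵢ+n₀ᵢ.
Stratum 1 (< 40): n₁ = 406, n₀ = 181, n = 587; a·n₀/n = 162·181/587 = 49.9523; c·n₁/n = 40·406/587 = 27.6661
Stratum 2 (40–59): n₁ = 168, n₀ = 176, n = 344; a·n₀/n = 122·176/344 = 62.4186; c·n₁/n = 80·168/344 = 39.0698
Stratum 3 (≥ 60): n₁ = 355, n₀ = 149, n = 504; a·n₀/n = 264·149/504 = 78.0476; c·n₁/n = 72·355/504 = 50.7143
RR_MH = (49.9523 + 62.4186 + 78.0476) / (27.6661 + 39.0698 + 50.7143) = 190.4185 / 117.4502 = 1.62127

1.62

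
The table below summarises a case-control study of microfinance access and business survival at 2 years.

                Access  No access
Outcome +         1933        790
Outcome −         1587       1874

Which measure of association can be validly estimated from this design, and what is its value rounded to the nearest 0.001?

Reading the table with exposure as columns: a = 1933 (Access, case), b = 1587 (Access, non-case), c = 790 (No access, case), d = 1874.
This is a case-control study: participants were sampled on outcome status, so risks in the source population cannot be estimated directly — relative risk is not valid here. The odds ratio is the appropriate measure.
OR = (a·d)/(b·c) = (1933 × 1874) / (1587 × 790) = 3622442 / 1253730 = 2.88933

2.889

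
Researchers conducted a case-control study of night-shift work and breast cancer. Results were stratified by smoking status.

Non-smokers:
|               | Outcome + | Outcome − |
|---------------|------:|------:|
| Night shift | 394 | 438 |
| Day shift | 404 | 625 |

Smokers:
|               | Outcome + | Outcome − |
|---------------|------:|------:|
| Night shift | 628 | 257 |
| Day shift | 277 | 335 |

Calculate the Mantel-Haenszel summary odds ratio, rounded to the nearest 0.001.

OR_MH = Σ(aᵢdᵢ/nᵢ) / Σ(bᵢcᵢ/nᵢ), where nᵢ is the stratum total.
Stratum 1 (Non-smokers): n = 1861; a·d/n = 394·625/1861 = 132.3213; b·c/n = 438·404/1861 = 95.0844
Stratum 2 (Smokers): n = 1497; a·d/n = 628·335/1497 = 140.5344; b·c/n = 257·277/1497 = 47.5544
OR_MH = (132.3213 + 140.5344) / (95.0844 + 47.5544) = 272.8557 / 142.6388 = 1.91291

1.913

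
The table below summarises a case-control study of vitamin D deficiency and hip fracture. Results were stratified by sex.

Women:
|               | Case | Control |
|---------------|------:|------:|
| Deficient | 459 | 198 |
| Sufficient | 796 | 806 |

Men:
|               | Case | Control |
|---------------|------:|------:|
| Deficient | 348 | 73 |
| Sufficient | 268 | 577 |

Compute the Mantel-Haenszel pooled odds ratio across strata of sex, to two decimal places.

3.78

OR_MH = Σ(aᵢdᵢ/nᵢ) / Σ(bᵢcᵢ/nᵢ), where nᵢ is the stratum total.
Stratum 1 (Women): n = 2259; a·d/n = 459·806/2259 = 163.7689; b·c/n = 198·796/2259 = 69.7689
Stratum 2 (Men): n = 1266; a·d/n = 348·577/1266 = 158.6066; b·c/n = 73·268/1266 = 15.4534
OR_MH = (163.7689 + 158.6066) / (69.7689 + 15.4534) = 322.3756 / 85.2223 = 3.78276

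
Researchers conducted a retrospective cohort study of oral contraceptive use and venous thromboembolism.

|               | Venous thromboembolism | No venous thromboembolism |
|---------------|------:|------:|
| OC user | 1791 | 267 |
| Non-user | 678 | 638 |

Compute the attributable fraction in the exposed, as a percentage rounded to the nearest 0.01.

40.80

Cells: a = 1791, b = 267, c = 678, d = 638.
Risk in exposed = 1791/2058 = 0.87026; risk in unexposed = 678/1316 = 0.51520.
RR = 0.87026/0.51520 = 1.68918
AR% = (RR − 1)/RR × 100 = (1.68918 − 1)/1.68918 × 100 = 40.7997%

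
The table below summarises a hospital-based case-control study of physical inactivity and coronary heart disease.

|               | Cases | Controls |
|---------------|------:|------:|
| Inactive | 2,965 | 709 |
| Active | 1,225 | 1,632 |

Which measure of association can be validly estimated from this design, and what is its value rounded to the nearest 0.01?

Cells: a = 2965, b = 709, c = 1225, d = 1632.
This is a hospital-based case-control study: participants were sampled on outcome status, so risks in the source population cannot be estimated directly — relative risk is not valid here. The odds ratio is the appropriate measure.
OR = (a·d)/(b·c) = (2965 × 1632) / (709 × 1225) = 4838880 / 868525 = 5.57138

5.57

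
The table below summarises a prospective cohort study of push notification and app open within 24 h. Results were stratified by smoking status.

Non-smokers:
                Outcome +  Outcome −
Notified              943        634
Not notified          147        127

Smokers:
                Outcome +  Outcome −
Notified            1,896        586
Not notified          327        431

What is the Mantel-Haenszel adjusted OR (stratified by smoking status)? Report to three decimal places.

2.894

OR_MH = Σ(aᵢdᵢ/nᵢ) / Σ(bᵢcᵢ/nᵢ), where nᵢ is the stratum total.
Stratum 1 (Non-smokers): n = 1851; a·d/n = 943·127/1851 = 64.7007; b·c/n = 634·147/1851 = 50.3501
Stratum 2 (Smokers): n = 3240; a·d/n = 1896·431/3240 = 252.2148; b·c/n = 586·327/3240 = 59.1426
OR_MH = (64.7007 + 252.2148) / (50.3501 + 59.1426) = 316.9155 / 109.4927 = 2.89440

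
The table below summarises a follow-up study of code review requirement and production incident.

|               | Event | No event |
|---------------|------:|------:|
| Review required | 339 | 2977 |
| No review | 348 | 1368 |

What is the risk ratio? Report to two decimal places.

0.50

Cells: a = 339, b = 2977, c = 348, d = 1368.
Risk in exposed = 339/3316 = 0.10223; risk in unexposed = 348/1716 = 0.20280.
RR = 0.10223 / 0.20280 = 0.50411
The risk is 50% lower among the exposed than among the unexposed.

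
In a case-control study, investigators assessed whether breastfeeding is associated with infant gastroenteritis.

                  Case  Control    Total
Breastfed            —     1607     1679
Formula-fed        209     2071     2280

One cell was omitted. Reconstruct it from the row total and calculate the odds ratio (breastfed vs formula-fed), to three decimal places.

The missing cell is in the exposed row: 1679 − 1607 = 72.
So a = 72, b = 1607, c = 209, d = 2071.
OR = (a·d)/(b·c) = (72 × 2071) / (1607 × 209) = 149112 / 335863 = 0.44397

0.444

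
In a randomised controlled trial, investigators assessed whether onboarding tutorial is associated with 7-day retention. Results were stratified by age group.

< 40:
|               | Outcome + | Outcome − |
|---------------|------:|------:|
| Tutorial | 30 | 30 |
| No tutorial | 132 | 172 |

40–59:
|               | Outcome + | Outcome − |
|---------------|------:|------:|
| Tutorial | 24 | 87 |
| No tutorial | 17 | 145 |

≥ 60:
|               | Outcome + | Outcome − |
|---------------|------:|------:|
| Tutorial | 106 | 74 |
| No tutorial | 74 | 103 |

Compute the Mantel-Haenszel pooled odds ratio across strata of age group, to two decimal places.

OR_MH = Σ(aᵢdᵢ/nᵢ) / Σ(bᵢcᵢ/nᵢ), where nᵢ is the stratum total.
Stratum 1 (< 40): n = 364; a·d/n = 30·172/364 = 14.1758; b·c/n = 30·132/364 = 10.8791
Stratum 2 (40–59): n = 273; a·d/n = 24·145/273 = 12.7473; b·c/n = 87·17/273 = 5.4176
Stratum 3 (≥ 60): n = 357; a·d/n = 106·103/357 = 30.5826; b·c/n = 74·74/357 = 15.3389
OR_MH = (14.1758 + 12.7473 + 30.5826) / (10.8791 + 5.4176 + 15.3389) = 57.5057 / 31.6356 = 1.81775

1.82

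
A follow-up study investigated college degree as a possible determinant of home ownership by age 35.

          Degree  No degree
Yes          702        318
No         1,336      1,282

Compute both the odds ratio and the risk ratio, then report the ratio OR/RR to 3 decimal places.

1.222

Reading the table with exposure as columns: a = 702 (Degree, case), b = 1336 (Degree, non-case), c = 318 (No degree, case), d = 1282.
OR = (702·1282)/(1336·318) = 899964/424848 = 2.11832
Risk in exposed = 702/2038 = 0.34446; risk in unexposed = 318/1600 = 0.19875; RR = 1.73311
OR/RR = 2.11832 / 1.73311 = 1.22227
The outcome is not rare, so the OR lies further from 1 than the RR.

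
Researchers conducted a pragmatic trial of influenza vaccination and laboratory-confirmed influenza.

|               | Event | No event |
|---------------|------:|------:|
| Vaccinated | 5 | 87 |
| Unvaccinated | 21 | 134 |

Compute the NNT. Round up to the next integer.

Risk in treated group = 5/92 = 0.05435; risk in control = 21/155 = 0.13548.
Absolute risk reduction = 0.13548 − 0.05435 = 0.08114
NNT = 1 / ARR = 1 / 0.08114 = 12.325 → round up → 13

13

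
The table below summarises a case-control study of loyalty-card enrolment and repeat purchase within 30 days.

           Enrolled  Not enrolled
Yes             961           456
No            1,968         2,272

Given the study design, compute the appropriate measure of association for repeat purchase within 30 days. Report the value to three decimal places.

2.433

Reading the table with exposure as columns: a = 961 (Enrolled, case), b = 1968 (Enrolled, non-case), c = 456 (Not enrolled, case), d = 2272.
This is a case-control study: participants were sampled on outcome status, so risks in the source population cannot be estimated directly — relative risk is not valid here. The odds ratio is the appropriate measure.
OR = (a·d)/(b·c) = (961 × 2272) / (1968 × 456) = 2183392 / 897408 = 2.43300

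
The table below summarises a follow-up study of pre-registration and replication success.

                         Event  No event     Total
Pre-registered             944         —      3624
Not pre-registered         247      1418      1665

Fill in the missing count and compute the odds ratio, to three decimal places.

2.022

The missing cell is in the exposed row: 3624 − 944 = 2680.
So a = 944, b = 2680, c = 247, d = 1418.
OR = (a·d)/(b·c) = (944 × 1418) / (2680 × 247) = 1338592 / 661960 = 2.02216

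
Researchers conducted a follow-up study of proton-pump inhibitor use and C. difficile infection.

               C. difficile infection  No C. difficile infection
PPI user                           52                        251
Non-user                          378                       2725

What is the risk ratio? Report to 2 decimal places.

Cells: a = 52, b = 251, c = 378, d = 2725.
Risk in exposed = 52/303 = 0.17162; risk in unexposed = 378/3103 = 0.12182.
RR = 0.17162 / 0.12182 = 1.40880
The risk among the exposed is 1.41 times that among the unexposed.

1.41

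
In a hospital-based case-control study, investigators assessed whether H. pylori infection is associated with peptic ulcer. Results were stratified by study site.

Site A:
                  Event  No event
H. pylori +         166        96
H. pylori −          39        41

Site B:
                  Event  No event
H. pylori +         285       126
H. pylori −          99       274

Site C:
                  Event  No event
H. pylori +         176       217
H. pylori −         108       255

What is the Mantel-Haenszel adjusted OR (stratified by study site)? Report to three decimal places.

3.092

OR_MH = Σ(aᵢdᵢ/nᵢ) / Σ(bᵢcᵢ/nᵢ), where nᵢ is the stratum total.
Stratum 1 (Site A): n = 342; a·d/n = 166·41/342 = 19.9006; b·c/n = 96·39/342 = 10.9474
Stratum 2 (Site B): n = 784; a·d/n = 285·274/784 = 99.6046; b·c/n = 126·99/784 = 15.9107
Stratum 3 (Site C): n = 756; a·d/n = 176·255/756 = 59.3651; b·c/n = 217·108/756 = 31.0000
OR_MH = (19.9006 + 99.6046 + 59.3651) / (10.9474 + 15.9107 + 31.0000) = 178.8703 / 57.8581 = 3.09153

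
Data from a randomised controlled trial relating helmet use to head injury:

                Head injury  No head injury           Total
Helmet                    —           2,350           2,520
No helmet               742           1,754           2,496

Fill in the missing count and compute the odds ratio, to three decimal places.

0.171

The missing cell is in the exposed row: 2520 − 2350 = 170.
So a = 170, b = 2350, c = 742, d = 1754.
OR = (a·d)/(b·c) = (170 × 1754) / (2350 × 742) = 298180 / 1743700 = 0.17100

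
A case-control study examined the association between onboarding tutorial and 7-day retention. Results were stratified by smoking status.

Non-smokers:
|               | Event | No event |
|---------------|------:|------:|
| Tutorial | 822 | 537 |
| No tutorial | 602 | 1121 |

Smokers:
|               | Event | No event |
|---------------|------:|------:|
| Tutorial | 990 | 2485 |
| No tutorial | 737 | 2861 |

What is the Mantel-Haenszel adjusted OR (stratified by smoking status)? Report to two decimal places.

OR_MH = Σ(aᵢdᵢ/nᵢ) / Σ(bᵢcᵢ/nᵢ), where nᵢ is the stratum total.
Stratum 1 (Non-smokers): n = 3082; a·d/n = 822·1121/3082 = 298.9818; b·c/n = 537·602/3082 = 104.8910
Stratum 2 (Smokers): n = 7073; a·d/n = 990·2861/7073 = 400.4510; b·c/n = 2485·737/7073 = 258.9347
OR_MH = (298.9818 + 400.4510) / (104.8910 + 258.9347) = 699.4328 / 363.8257 = 1.92244

1.92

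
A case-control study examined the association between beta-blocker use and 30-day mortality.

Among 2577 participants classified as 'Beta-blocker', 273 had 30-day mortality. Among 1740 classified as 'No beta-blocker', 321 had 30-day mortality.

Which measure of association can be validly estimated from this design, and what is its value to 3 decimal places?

From the description: a = 273, b = 2304, c = 321, d = 1419.
This is a case-control study: participants were sampled on outcome status, so risks in the source population cannot be estimated directly — relative risk is not valid here. The odds ratio is the appropriate measure.
OR = (a·d)/(b·c) = (273 × 1419) / (2304 × 321) = 387387 / 739584 = 0.52379

0.524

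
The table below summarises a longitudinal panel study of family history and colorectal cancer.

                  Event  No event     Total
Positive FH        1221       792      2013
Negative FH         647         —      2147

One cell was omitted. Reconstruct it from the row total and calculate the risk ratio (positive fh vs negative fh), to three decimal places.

The missing cell is in the unexposed row: 2147 − 647 = 1500.
So a = 1221, b = 792, c = 647, d = 1500.
RR = [a/(a+b)] / [c/(c+d)] = (1221/2013) / (647/2147) = 0.60656/0.30135 = 2.01280

2.013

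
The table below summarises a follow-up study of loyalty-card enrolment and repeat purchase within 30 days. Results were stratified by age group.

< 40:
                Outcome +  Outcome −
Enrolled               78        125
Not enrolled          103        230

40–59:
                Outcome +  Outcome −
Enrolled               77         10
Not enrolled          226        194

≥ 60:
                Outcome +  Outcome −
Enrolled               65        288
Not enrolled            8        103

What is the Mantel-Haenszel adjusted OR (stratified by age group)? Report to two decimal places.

2.31

OR_MH = Σ(aᵢdᵢ/nᵢ) / Σ(bᵢcᵢ/nᵢ), where nᵢ is the stratum total.
Stratum 1 (< 40): n = 536; a·d/n = 78·230/536 = 33.4701; b·c/n = 125·103/536 = 24.0205
Stratum 2 (40–59): n = 507; a·d/n = 77·194/507 = 29.4635; b·c/n = 10·226/507 = 4.4576
Stratum 3 (≥ 60): n = 464; a·d/n = 65·103/464 = 14.4289; b·c/n = 288·8/464 = 4.9655
OR_MH = (33.4701 + 29.4635 + 14.4289) / (24.0205 + 4.4576 + 4.9655) = 77.3625 / 33.4436 = 2.31322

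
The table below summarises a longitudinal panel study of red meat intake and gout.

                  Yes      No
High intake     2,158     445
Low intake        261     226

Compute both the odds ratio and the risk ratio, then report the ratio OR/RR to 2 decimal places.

Cells: a = 2158, b = 445, c = 261, d = 226.
OR = (2158·226)/(445·261) = 487708/116145 = 4.19913
Risk in exposed = 2158/2603 = 0.82904; risk in unexposed = 261/487 = 0.53593; RR = 1.54691
OR/RR = 4.19913 / 1.54691 = 2.71452
The outcome is not rare, so the OR lies further from 1 than the RR.

2.71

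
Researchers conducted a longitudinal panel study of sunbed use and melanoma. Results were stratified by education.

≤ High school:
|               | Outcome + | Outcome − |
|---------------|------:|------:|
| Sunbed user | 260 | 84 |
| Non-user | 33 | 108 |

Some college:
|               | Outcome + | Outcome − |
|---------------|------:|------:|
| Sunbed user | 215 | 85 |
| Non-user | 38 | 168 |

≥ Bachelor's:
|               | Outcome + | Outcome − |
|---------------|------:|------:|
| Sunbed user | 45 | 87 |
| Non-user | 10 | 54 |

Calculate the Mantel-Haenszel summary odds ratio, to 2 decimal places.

OR_MH = Σ(aᵢdᵢ/nᵢ) / Σ(bᵢcᵢ/nᵢ), where nᵢ is the stratum total.
Stratum 1 (≤ High school): n = 485; a·d/n = 260·108/485 = 57.8969; b·c/n = 84·33/485 = 5.7155
Stratum 2 (Some college): n = 506; a·d/n = 215·168/506 = 71.3834; b·c/n = 85·38/506 = 6.3834
Stratum 3 (≥ Bachelor's): n = 196; a·d/n = 45·54/196 = 12.3980; b·c/n = 87·10/196 = 4.4388
OR_MH = (57.8969 + 71.3834 + 12.3980) / (5.7155 + 6.3834 + 4.4388) = 141.6783 / 16.5376 = 8.56702

8.57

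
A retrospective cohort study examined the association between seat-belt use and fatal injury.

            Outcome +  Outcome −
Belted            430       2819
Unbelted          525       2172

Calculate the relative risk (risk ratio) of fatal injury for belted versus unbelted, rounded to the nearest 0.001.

0.680

Cells: a = 430, b = 2819, c = 525, d = 2172.
Risk in exposed = 430/3249 = 0.13235; risk in unexposed = 525/2697 = 0.19466.
RR = 0.13235 / 0.19466 = 0.67989
The risk is 32% lower among the exposed than among the unexposed.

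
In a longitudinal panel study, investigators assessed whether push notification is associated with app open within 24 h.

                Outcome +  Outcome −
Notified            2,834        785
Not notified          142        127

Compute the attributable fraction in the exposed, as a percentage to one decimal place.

Cells: a = 2834, b = 785, c = 142, d = 127.
Risk in exposed = 2834/3619 = 0.78309; risk in unexposed = 142/269 = 0.52788.
RR = 0.78309/0.52788 = 1.48346
AR% = (RR − 1)/RR × 100 = (1.48346 − 1)/1.48346 × 100 = 32.5899%

32.6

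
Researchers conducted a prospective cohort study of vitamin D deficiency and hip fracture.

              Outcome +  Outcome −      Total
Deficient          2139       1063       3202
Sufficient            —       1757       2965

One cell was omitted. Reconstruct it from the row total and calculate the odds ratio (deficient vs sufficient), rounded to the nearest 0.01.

2.93

The missing cell is in the unexposed row: 2965 − 1757 = 1208.
So a = 2139, b = 1063, c = 1208, d = 1757.
OR = (a·d)/(b·c) = (2139 × 1757) / (1063 × 1208) = 3758223 / 1284104 = 2.92673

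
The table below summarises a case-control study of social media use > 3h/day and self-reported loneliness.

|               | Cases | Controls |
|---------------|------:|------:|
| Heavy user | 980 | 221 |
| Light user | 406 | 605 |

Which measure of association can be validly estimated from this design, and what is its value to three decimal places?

6.608

Cells: a = 980, b = 221, c = 406, d = 605.
This is a case-control study: participants were sampled on outcome status, so risks in the source population cannot be estimated directly — relative risk is not valid here. The odds ratio is the appropriate measure.
OR = (a·d)/(b·c) = (980 × 605) / (221 × 406) = 592900 / 89726 = 6.60790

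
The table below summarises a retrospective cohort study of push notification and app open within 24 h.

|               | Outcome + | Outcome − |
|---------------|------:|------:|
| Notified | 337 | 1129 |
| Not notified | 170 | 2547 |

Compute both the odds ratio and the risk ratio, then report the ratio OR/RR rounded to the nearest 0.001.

1.217

Cells: a = 337, b = 1129, c = 170, d = 2547.
OR = (337·2547)/(1129·170) = 858339/191930 = 4.47215
Risk in exposed = 337/1466 = 0.22988; risk in unexposed = 170/2717 = 0.06257; RR = 3.67398
OR/RR = 4.47215 / 3.67398 = 1.21725
The outcome is not rare, so the OR lies further from 1 than the RR.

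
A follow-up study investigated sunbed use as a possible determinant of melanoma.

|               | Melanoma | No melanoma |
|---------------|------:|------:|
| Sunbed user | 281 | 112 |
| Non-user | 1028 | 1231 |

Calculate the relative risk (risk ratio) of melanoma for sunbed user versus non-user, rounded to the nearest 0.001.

Cells: a = 281, b = 112, c = 1028, d = 1231.
Risk in exposed = 281/393 = 0.71501; risk in unexposed = 1028/2259 = 0.45507.
RR = 0.71501 / 0.45507 = 1.57122
The risk among the exposed is 1.57 times that among the unexposed.

1.571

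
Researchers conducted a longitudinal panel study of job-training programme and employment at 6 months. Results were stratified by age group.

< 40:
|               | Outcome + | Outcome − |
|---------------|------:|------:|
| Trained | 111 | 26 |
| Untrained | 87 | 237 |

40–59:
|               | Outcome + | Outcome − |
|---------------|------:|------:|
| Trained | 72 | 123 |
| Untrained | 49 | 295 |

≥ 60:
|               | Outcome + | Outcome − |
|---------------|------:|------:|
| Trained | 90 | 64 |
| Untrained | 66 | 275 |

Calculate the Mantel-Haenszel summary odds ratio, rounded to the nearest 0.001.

OR_MH = Σ(aᵢdᵢ/nᵢ) / Σ(bᵢcᵢ/nᵢ), where nᵢ is the stratum total.
Stratum 1 (< 40): n = 461; a·d/n = 111·237/461 = 57.0651; b·c/n = 26·87/461 = 4.9067
Stratum 2 (40–59): n = 539; a·d/n = 72·295/539 = 39.4063; b·c/n = 123·49/539 = 11.1818
Stratum 3 (≥ 60): n = 495; a·d/n = 90·275/495 = 50.0000; b·c/n = 64·66/495 = 8.5333
OR_MH = (57.0651 + 39.4063 + 50.0000) / (4.9067 + 11.1818 + 8.5333) = 146.4714 / 24.6219 = 5.94883

5.949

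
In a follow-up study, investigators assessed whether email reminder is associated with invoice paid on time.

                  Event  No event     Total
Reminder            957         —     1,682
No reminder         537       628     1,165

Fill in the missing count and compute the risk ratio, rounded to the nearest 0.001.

The missing cell is in the exposed row: 1682 − 957 = 725.
So a = 957, b = 725, c = 537, d = 628.
RR = [a/(a+b)] / [c/(c+d)] = (957/1682) / (537/1165) = 0.56897/0.46094 = 1.23435

1.234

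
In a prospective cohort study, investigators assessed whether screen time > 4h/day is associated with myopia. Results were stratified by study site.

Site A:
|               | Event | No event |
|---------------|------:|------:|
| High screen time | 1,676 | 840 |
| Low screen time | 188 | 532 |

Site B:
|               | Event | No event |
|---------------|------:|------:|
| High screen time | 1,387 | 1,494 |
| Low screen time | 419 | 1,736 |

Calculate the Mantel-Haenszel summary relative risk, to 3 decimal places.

RR_MH = Σ(aᵢ·n₀ᵢ/nᵢ) / Σ(cᵢ·n₁ᵢ/nᵢ), with n₁ᵢ = aᵢ+bᵢ (exposed), n₀ᵢ = cᵢ+dᵢ (unexposed), nᵢ = n₁ᵢ+n₀ᵢ.
Stratum 1 (Site A): n₁ = 2516, n₀ = 720, n = 3236; a·n₀/n = 1676·720/3236 = 372.9048; c·n₁/n = 188·2516/3236 = 146.1706
Stratum 2 (Site B): n₁ = 2881, n₀ = 2155, n = 5036; a·n₀/n = 1387·2155/5036 = 593.5236; c·n₁/n = 419·2881/5036 = 239.7019
RR_MH = (372.9048 + 593.5236) / (146.1706 + 239.7019) = 966.4285 / 385.8725 = 2.50453

2.505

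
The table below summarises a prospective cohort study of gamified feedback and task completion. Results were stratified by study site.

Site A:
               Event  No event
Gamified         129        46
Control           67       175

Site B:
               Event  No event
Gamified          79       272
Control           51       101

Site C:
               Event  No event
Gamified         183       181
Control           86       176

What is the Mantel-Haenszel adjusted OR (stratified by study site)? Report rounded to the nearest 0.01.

2.03

OR_MH = Σ(aᵢdᵢ/nᵢ) / Σ(bᵢcᵢ/nᵢ), where nᵢ is the stratum total.
Stratum 1 (Site A): n = 417; a·d/n = 129·175/417 = 54.1367; b·c/n = 46·67/417 = 7.3909
Stratum 2 (Site B): n = 503; a·d/n = 79·101/503 = 15.8628; b·c/n = 272·51/503 = 27.5785
Stratum 3 (Site C): n = 626; a·d/n = 183·176/626 = 51.4505; b·c/n = 181·86/626 = 24.8658
OR_MH = (54.1367 + 15.8628 + 51.4505) / (7.3909 + 27.5785 + 24.8658) = 121.4500 / 59.8352 = 2.02974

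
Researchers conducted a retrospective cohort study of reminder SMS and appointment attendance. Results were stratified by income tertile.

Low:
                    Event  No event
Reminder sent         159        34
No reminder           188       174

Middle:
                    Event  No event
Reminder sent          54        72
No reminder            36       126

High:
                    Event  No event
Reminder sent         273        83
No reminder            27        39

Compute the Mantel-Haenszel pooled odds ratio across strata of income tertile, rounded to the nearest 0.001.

OR_MH = Σ(aᵢdᵢ/nᵢ) / Σ(bᵢcᵢ/nᵢ), where nᵢ is the stratum total.
Stratum 1 (Low): n = 555; a·d/n = 159·174/555 = 49.8486; b·c/n = 34·188/555 = 11.5171
Stratum 2 (Middle): n = 288; a·d/n = 54·126/288 = 23.6250; b·c/n = 72·36/288 = 9.0000
Stratum 3 (High): n = 422; a·d/n = 273·39/422 = 25.2299; b·c/n = 83·27/422 = 5.3104
OR_MH = (49.8486 + 23.6250 + 25.2299) / (11.5171 + 9.0000 + 5.3104) = 98.7035 / 25.8275 = 3.82164

3.822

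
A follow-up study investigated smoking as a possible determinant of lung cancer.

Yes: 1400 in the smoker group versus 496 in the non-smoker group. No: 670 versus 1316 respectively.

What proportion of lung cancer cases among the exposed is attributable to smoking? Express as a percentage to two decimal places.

From the description: a = 1400, b = 670, c = 496, d = 1316.
Risk in exposed = 1400/2070 = 0.67633; risk in unexposed = 496/1812 = 0.27373.
RR = 0.67633/0.27373 = 2.47078
AR% = (RR − 1)/RR × 100 = (2.47078 − 1)/2.47078 × 100 = 59.5270%

59.53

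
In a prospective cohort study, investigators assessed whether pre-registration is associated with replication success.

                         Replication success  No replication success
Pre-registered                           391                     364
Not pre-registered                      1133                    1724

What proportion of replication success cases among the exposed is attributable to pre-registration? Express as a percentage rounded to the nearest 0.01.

Cells: a = 391, b = 364, c = 1133, d = 1724.
Risk in exposed = 391/755 = 0.51788; risk in unexposed = 1133/2857 = 0.39657.
RR = 0.51788/0.39657 = 1.30590
AR% = (RR − 1)/RR × 100 = (1.30590 − 1)/1.30590 × 100 = 23.4245%

23.42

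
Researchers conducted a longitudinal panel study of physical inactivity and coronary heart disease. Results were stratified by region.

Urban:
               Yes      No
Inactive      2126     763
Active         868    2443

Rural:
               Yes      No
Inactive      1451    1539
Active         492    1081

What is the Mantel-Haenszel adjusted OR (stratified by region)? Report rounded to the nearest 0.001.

4.331

OR_MH = Σ(aᵢdᵢ/nᵢ) / Σ(bᵢcᵢ/nᵢ), where nᵢ is the stratum total.
Stratum 1 (Urban): n = 6200; a·d/n = 2126·2443/6200 = 837.7126; b·c/n = 763·868/6200 = 106.8200
Stratum 2 (Rural): n = 4563; a·d/n = 1451·1081/4563 = 343.7499; b·c/n = 1539·492/4563 = 165.9408
OR_MH = (837.7126 + 343.7499) / (106.8200 + 165.9408) = 1181.4625 / 272.7608 = 4.33150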